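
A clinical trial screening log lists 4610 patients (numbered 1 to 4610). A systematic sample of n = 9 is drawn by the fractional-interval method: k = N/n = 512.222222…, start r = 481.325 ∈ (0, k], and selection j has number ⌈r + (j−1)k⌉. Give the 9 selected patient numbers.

482, 994, 1506, 2018, 2531, 3043, 3555, 4067, 4580

j=1: r + 0k = 481.325 → ⌈·⌉ = 482
j=2: r + 1k = 993.547222… → ⌈·⌉ = 994
j=3: r + 2k = 1505.769444… → ⌈·⌉ = 1506
j=4: r + 3k = 2017.991666… → ⌈·⌉ = 2018
j=5: r + 4k = 2530.213888… → ⌈·⌉ = 2531
j=6: r + 5k = 3042.436111… → ⌈·⌉ = 3043
j=7: r + 6k = 3554.658333… → ⌈·⌉ = 3555
j=8: r + 7k = 4066.880555… → ⌈·⌉ = 4067
j=9: r + 8k = 4579.102777… → ⌈·⌉ = 4580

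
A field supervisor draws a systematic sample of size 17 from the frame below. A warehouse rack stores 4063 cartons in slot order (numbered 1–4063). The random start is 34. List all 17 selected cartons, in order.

k = N/n = 4063/17 = 239
carton 1: 34
carton 2: 34 + 239 = 273
carton 3: 273 + 239 = 512
carton 4: 512 + 239 = 751
carton 5: 751 + 239 = 990
carton 6: 990 + 239 = 1229
carton 7: 1229 + 239 = 1468
carton 8: 1468 + 239 = 1707
carton 9: 1707 + 239 = 1946
carton 10: 1946 + 239 = 2185
carton 11: 2185 + 239 = 2424
carton 12: 2424 + 239 = 2663
carton 13: 2663 + 239 = 2902
carton 14: 2902 + 239 = 3141
carton 15: 3141 + 239 = 3380
carton 16: 3380 + 239 = 3619
carton 17: 3619 + 239 = 3858

34, 273, 512, 751, 990, 1229, 1468, 1707, 1946, 2185, 2424, 2663, 2902, 3141, 3380, 3619, 3858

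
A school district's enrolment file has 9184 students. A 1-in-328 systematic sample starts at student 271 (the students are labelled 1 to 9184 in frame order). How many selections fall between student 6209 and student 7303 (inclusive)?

k = 328
First selection ≥ 6209: 271 + ⌈(6209−271)/328⌉·328 = 271 + 19×328 = 6503
Last selection ≤ 7303: 271 + ⌊(7303−271)/328⌋·328 = 271 + 21×328 = 7159
Count = 21 − 19 + 1 = 3

3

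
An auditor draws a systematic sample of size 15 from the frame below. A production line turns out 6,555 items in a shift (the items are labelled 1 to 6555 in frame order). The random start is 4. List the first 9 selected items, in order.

4, 441, 878, 1315, 1752, 2189, 2626, 3063, 3500

k = N/n = 6555/15 = 437
item 1: 4
item 2: 4 + 437 = 441
item 3: 441 + 437 = 878
item 4: 878 + 437 = 1315
item 5: 1315 + 437 = 1752
item 6: 1752 + 437 = 2189
item 7: 2189 + 437 = 2626
item 8: 2626 + 437 = 3063
item 9: 3063 + 437 = 3500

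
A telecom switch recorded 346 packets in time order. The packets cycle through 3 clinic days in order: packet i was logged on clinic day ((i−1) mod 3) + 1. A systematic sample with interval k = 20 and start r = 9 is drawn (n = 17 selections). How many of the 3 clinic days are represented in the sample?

Consecutive selections differ by k = 20, so their clinic day numbers differ by 20 mod 3 = 2.
gcd(20, 3) = 1, so the sample visits 3/1 = 3 distinct residues mod 3.
Start 9 is clinic day 3; the clinic days hit are 1, 2, 3.

3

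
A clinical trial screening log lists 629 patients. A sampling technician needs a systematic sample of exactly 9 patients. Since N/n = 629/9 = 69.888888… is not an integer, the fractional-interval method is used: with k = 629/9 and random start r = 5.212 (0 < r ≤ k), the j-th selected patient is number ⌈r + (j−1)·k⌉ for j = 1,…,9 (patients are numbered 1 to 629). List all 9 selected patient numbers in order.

j=1: r + 0k = 5.212 → ⌈·⌉ = 6
j=2: r + 1k = 75.100888… → ⌈·⌉ = 76
j=3: r + 2k = 144.989777… → ⌈·⌉ = 145
j=4: r + 3k = 214.878666… → ⌈·⌉ = 215
j=5: r + 4k = 284.767555… → ⌈·⌉ = 285
j=6: r + 5k = 354.656444… → ⌈·⌉ = 355
j=7: r + 6k = 424.545333… → ⌈·⌉ = 425
j=8: r + 7k = 494.434222… → ⌈·⌉ = 495
j=9: r + 8k = 564.323111… → ⌈·⌉ = 565

6, 76, 145, 215, 285, 355, 425, 495, 565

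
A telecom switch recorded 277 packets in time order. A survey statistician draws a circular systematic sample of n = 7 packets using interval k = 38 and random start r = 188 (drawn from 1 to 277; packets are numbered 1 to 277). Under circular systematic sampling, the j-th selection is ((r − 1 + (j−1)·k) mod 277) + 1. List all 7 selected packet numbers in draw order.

Selection 1: 188
Selection 2: 188 + 38 = 226
Selection 3: 226 + 38 = 264
Selection 4: 264 + 38 = 302 → 302 − 277 = 25
Selection 5: 25 + 38 = 63
Selection 6: 63 + 38 = 101
Selection 7: 101 + 38 = 139

188, 226, 264, 25, 63, 101, 139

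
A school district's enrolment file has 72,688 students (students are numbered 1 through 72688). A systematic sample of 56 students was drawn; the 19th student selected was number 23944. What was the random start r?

580

k = 72688/56 = 1298
r = 23944 − (19−1)×1298 = 23944 − 23364 = 580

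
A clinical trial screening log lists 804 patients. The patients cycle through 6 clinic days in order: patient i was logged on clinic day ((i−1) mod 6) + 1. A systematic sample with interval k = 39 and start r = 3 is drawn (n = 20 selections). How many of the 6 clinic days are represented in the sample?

2

Consecutive selections differ by k = 39, so their clinic day numbers differ by 39 mod 6 = 3.
gcd(39, 6) = 3, so the sample visits 6/3 = 2 distinct residues mod 6.
Start 3 is clinic day 3; the clinic days hit are 3, 6.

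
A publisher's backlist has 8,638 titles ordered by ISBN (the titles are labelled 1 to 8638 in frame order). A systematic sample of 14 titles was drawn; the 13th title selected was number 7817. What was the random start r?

k = 8638/14 = 617
r = 7817 − (13−1)×617 = 7817 − 7404 = 413

413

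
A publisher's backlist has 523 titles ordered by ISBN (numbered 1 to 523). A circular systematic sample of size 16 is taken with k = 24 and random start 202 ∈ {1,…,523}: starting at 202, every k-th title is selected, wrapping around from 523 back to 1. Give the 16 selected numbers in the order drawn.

202, 226, 250, 274, 298, 322, 346, 370, 394, 418, 442, 466, 490, 514, 15, 39

Selection 1: 202
Selection 2: 202 + 24 = 226
Selection 3: 226 + 24 = 250
Selection 4: 250 + 24 = 274
Selection 5: 274 + 24 = 298
Selection 6: 298 + 24 = 322
Selection 7: 322 + 24 = 346
Selection 8: 346 + 24 = 370
Selection 9: 370 + 24 = 394
Selection 10: 394 + 24 = 418
Selection 11: 418 + 24 = 442
Selection 12: 442 + 24 = 466
Selection 13: 466 + 24 = 490
Selection 14: 490 + 24 = 514
Selection 15: 514 + 24 = 538 → 538 − 523 = 15
Selection 16: 15 + 24 = 39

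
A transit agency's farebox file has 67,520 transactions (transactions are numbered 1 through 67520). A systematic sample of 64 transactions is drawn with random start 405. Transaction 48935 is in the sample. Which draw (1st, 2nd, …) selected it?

47

k = 67520/64 = 1055
position = (48935 − 405)/1055 + 1 = 48530/1055 + 1 = 46 + 1 = 47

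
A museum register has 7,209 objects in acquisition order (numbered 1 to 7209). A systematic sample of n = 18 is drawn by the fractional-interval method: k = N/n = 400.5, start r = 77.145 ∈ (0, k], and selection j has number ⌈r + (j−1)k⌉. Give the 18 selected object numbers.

78, 478, 879, 1279, 1680, 2080, 2481, 2881, 3282, 3682, 4083, 4483, 4884, 5284, 5685, 6085, 6486, 6886

j=1: r + 0k = 77.145 → ⌈·⌉ = 78
j=2: r + 1k = 477.645 → ⌈·⌉ = 478
j=3: r + 2k = 878.145 → ⌈·⌉ = 879
j=4: r + 3k = 1278.645 → ⌈·⌉ = 1279
j=5: r + 4k = 1679.145 → ⌈·⌉ = 1680
j=6: r + 5k = 2079.645 → ⌈·⌉ = 2080
j=7: r + 6k = 2480.145 → ⌈·⌉ = 2481
j=8: r + 7k = 2880.645 → ⌈·⌉ = 2881
j=9: r + 8k = 3281.145 → ⌈·⌉ = 3282
j=10: r + 9k = 3681.645 → ⌈·⌉ = 3682
j=11: r + 10k = 4082.145 → ⌈·⌉ = 4083
j=12: r + 11k = 4482.645 → ⌈·⌉ = 4483
j=13: r + 12k = 4883.145 → ⌈·⌉ = 4884
j=14: r + 13k = 5283.645 → ⌈·⌉ = 5284
j=15: r + 14k = 5684.145 → ⌈·⌉ = 5685
j=16: r + 15k = 6084.645 → ⌈·⌉ = 6085
j=17: r + 16k = 6485.145 → ⌈·⌉ = 6486
j=18: r + 17k = 6885.645 → ⌈·⌉ = 6886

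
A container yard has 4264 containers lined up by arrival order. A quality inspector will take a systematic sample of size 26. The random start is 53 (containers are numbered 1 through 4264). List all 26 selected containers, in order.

k = N/n = 4264/26 = 164
container 1: 53
container 2: 53 + 164 = 217
container 3: 217 + 164 = 381
container 4: 381 + 164 = 545
container 5: 545 + 164 = 709
container 6: 709 + 164 = 873
container 7: 873 + 164 = 1037
container 8: 1037 + 164 = 1201
container 9: 1201 + 164 = 1365
container 10: 1365 + 164 = 1529
container 11: 1529 + 164 = 1693
container 12: 1693 + 164 = 1857
container 13: 1857 + 164 = 2021
container 14: 2021 + 164 = 2185
container 15: 2185 + 164 = 2349
container 16: 2349 + 164 = 2513
container 17: 2513 + 164 = 2677
container 18: 2677 + 164 = 2841
container 19: 2841 + 164 = 3005
container 20: 3005 + 164 = 3169
container 21: 3169 + 164 = 3333
container 22: 3333 + 164 = 3497
container 23: 3497 + 164 = 3661
container 24: 3661 + 164 = 3825
container 25: 3825 + 164 = 3989
container 26: 3989 + 164 = 4153

53, 217, 381, 545, 709, 873, 1037, 1201, 1365, 1529, 1693, 1857, 2021, 2185, 2349, 2513, 2677, 2841, 3005, 3169, 3333, 3497, 3661, 3825, 3989, 4153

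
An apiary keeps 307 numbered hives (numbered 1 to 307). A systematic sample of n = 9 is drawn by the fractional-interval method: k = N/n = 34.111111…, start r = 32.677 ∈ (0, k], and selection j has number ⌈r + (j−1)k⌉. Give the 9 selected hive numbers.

j=1: r + 0k = 32.677 → ⌈·⌉ = 33
j=2: r + 1k = 66.788111… → ⌈·⌉ = 67
j=3: r + 2k = 100.899222… → ⌈·⌉ = 101
j=4: r + 3k = 135.010333… → ⌈·⌉ = 136
j=5: r + 4k = 169.121444… → ⌈·⌉ = 170
j=6: r + 5k = 203.232555… → ⌈·⌉ = 204
j=7: r + 6k = 237.343666… → ⌈·⌉ = 238
j=8: r + 7k = 271.454777… → ⌈·⌉ = 272
j=9: r + 8k = 305.565888… → ⌈·⌉ = 306

33, 67, 101, 136, 170, 204, 238, 272, 306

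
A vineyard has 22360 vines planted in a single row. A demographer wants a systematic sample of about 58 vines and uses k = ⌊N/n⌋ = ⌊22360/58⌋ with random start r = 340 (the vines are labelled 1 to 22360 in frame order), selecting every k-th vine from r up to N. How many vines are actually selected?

k = ⌊22360/58⌋ = 385
Achieved size = ⌊(22360 − 340)/385⌋ + 1 = ⌊22020/385⌋ + 1 = 57 + 1 = 58
(last selection: 340 + 57×385 = 22285 ≤ 22360; next would be 22670 > 22360)

58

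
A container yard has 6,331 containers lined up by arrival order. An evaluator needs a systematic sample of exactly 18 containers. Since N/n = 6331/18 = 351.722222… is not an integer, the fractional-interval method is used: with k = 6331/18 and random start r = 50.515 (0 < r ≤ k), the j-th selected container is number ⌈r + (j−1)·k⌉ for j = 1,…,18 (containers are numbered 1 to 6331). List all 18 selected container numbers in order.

j=1: r + 0k = 50.515 → ⌈·⌉ = 51
j=2: r + 1k = 402.237222… → ⌈·⌉ = 403
j=3: r + 2k = 753.959444… → ⌈·⌉ = 754
j=4: r + 3k = 1105.681666… → ⌈·⌉ = 1106
j=5: r + 4k = 1457.403888… → ⌈·⌉ = 1458
j=6: r + 5k = 1809.126111… → ⌈·⌉ = 1810
j=7: r + 6k = 2160.848333… → ⌈·⌉ = 2161
j=8: r + 7k = 2512.570555… → ⌈·⌉ = 2513
j=9: r + 8k = 2864.292777… → ⌈·⌉ = 2865
j=10: r + 9k = 3216.015 → ⌈·⌉ = 3217
j=11: r + 10k = 3567.737222… → ⌈·⌉ = 3568
j=12: r + 11k = 3919.459444… → ⌈·⌉ = 3920
j=13: r + 12k = 4271.181666… → ⌈·⌉ = 4272
j=14: r + 13k = 4622.903888… → ⌈·⌉ = 4623
j=15: r + 14k = 4974.626111… → ⌈·⌉ = 4975
j=16: r + 15k = 5326.348333… → ⌈·⌉ = 5327
j=17: r + 16k = 5678.070555… → ⌈·⌉ = 5679
j=18: r + 17k = 6029.792777… → ⌈·⌉ = 6030

51, 403, 754, 1106, 1458, 1810, 2161, 2513, 2865, 3217, 3568, 3920, 4272, 4623, 4975, 5327, 5679, 6030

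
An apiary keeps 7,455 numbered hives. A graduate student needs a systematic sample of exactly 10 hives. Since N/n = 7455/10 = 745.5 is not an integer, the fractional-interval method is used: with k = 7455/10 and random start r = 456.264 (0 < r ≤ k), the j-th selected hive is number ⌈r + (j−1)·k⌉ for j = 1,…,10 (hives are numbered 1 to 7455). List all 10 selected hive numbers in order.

j=1: r + 0k = 456.264 → ⌈·⌉ = 457
j=2: r + 1k = 1201.764 → ⌈·⌉ = 1202
j=3: r + 2k = 1947.264 → ⌈·⌉ = 1948
j=4: r + 3k = 2692.764 → ⌈·⌉ = 2693
j=5: r + 4k = 3438.264 → ⌈·⌉ = 3439
j=6: r + 5k = 4183.764 → ⌈·⌉ = 4184
j=7: r + 6k = 4929.264 → ⌈·⌉ = 4930
j=8: r + 7k = 5674.764 → ⌈·⌉ = 5675
j=9: r + 8k = 6420.264 → ⌈·⌉ = 6421
j=10: r + 9k = 7165.764 → ⌈·⌉ = 7166

457, 1202, 1948, 2693, 3439, 4184, 4930, 5675, 6421, 7166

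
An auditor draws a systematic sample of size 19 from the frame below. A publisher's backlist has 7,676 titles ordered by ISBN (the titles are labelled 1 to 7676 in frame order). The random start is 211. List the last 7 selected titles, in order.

5059, 5463, 5867, 6271, 6675, 7079, 7483

k = N/n = 7676/19 = 404
13th selection = 211 + 12×404 = 5059
14th: 5059 + 404 = 5463
15th: 5463 + 404 = 5867
16th: 5867 + 404 = 6271
17th: 6271 + 404 = 6675
18th: 6675 + 404 = 7079
19th: 7079 + 404 = 7483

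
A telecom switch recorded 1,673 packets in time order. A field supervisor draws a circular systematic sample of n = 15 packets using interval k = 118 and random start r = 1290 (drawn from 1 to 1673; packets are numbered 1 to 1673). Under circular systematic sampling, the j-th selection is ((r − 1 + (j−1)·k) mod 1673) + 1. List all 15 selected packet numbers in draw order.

1290, 1408, 1526, 1644, 89, 207, 325, 443, 561, 679, 797, 915, 1033, 1151, 1269

Selection 1: 1290
Selection 2: 1290 + 118 = 1408
Selection 3: 1408 + 118 = 1526
Selection 4: 1526 + 118 = 1644
Selection 5: 1644 + 118 = 1762 → 1762 − 1673 = 89
Selection 6: 89 + 118 = 207
Selection 7: 207 + 118 = 325
Selection 8: 325 + 118 = 443
Selection 9: 443 + 118 = 561
Selection 10: 561 + 118 = 679
Selection 11: 679 + 118 = 797
Selection 12: 797 + 118 = 915
Selection 13: 915 + 118 = 1033
Selection 14: 1033 + 118 = 1151
Selection 15: 1151 + 118 = 1269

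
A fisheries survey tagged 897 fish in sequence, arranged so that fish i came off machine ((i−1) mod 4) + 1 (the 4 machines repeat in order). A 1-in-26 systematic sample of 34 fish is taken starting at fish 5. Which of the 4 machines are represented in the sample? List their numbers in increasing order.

Consecutive selections differ by k = 26, so their machine numbers differ by 26 mod 4 = 2.
gcd(26, 4) = 2, so the sample visits 4/2 = 2 distinct residues mod 4.
Start 5 is machine 1; the machines hit are 1, 3.

1, 3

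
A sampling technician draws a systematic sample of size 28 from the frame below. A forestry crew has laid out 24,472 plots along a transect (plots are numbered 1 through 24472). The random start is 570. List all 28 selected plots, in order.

k = N/n = 24472/28 = 874
plot 1: 570
plot 2: 570 + 874 = 1444
plot 3: 1444 + 874 = 2318
plot 4: 2318 + 874 = 3192
plot 5: 3192 + 874 = 4066
plot 6: 4066 + 874 = 4940
plot 7: 4940 + 874 = 5814
plot 8: 5814 + 874 = 6688
plot 9: 6688 + 874 = 7562
plot 10: 7562 + 874 = 8436
plot 11: 8436 + 874 = 9310
plot 12: 9310 + 874 = 10184
plot 13: 10184 + 874 = 11058
plot 14: 11058 + 874 = 11932
plot 15: 11932 + 874 = 12806
plot 16: 12806 + 874 = 13680
plot 17: 13680 + 874 = 14554
plot 18: 14554 + 874 = 15428
plot 19: 15428 + 874 = 16302
plot 20: 16302 + 874 = 17176
plot 21: 17176 + 874 = 18050
plot 22: 18050 + 874 = 18924
plot 23: 18924 + 874 = 19798
plot 24: 19798 + 874 = 20672
plot 25: 20672 + 874 = 21546
plot 26: 21546 + 874 = 22420
plot 27: 22420 + 874 = 23294
plot 28: 23294 + 874 = 24168

570, 1444, 2318, 3192, 4066, 4940, 5814, 6688, 7562, 8436, 9310, 10184, 11058, 11932, 12806, 13680, 14554, 15428, 16302, 17176, 18050, 18924, 19798, 20672, 21546, 22420, 23294, 24168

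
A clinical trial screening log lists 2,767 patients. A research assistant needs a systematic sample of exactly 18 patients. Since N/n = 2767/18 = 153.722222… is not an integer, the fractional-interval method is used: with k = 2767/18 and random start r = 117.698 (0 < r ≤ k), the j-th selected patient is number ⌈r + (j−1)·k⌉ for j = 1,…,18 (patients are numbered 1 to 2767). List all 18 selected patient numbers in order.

j=1: r + 0k = 117.698 → ⌈·⌉ = 118
j=2: r + 1k = 271.420222… → ⌈·⌉ = 272
j=3: r + 2k = 425.142444… → ⌈·⌉ = 426
j=4: r + 3k = 578.864666… → ⌈·⌉ = 579
j=5: r + 4k = 732.586888… → ⌈·⌉ = 733
j=6: r + 5k = 886.309111… → ⌈·⌉ = 887
j=7: r + 6k = 1040.031333… → ⌈·⌉ = 1041
j=8: r + 7k = 1193.753555… → ⌈·⌉ = 1194
j=9: r + 8k = 1347.475777… → ⌈·⌉ = 1348
j=10: r + 9k = 1501.198 → ⌈·⌉ = 1502
j=11: r + 10k = 1654.920222… → ⌈·⌉ = 1655
j=12: r + 11k = 1808.642444… → ⌈·⌉ = 1809
j=13: r + 12k = 1962.364666… → ⌈·⌉ = 1963
j=14: r + 13k = 2116.086888… → ⌈·⌉ = 2117
j=15: r + 14k = 2269.809111… → ⌈·⌉ = 2270
j=16: r + 15k = 2423.531333… → ⌈·⌉ = 2424
j=17: r + 16k = 2577.253555… → ⌈·⌉ = 2578
j=18: r + 17k = 2730.975777… → ⌈·⌉ = 2731

118, 272, 426, 579, 733, 887, 1041, 1194, 1348, 1502, 1655, 1809, 1963, 2117, 2270, 2424, 2578, 2731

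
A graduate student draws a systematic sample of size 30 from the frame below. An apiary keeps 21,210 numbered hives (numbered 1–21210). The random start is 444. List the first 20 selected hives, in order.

444, 1151, 1858, 2565, 3272, 3979, 4686, 5393, 6100, 6807, 7514, 8221, 8928, 9635, 10342, 11049, 11756, 12463, 13170, 13877

k = N/n = 21210/30 = 707
hive 1: 444
hive 2: 444 + 707 = 1151
hive 3: 1151 + 707 = 1858
hive 4: 1858 + 707 = 2565
hive 5: 2565 + 707 = 3272
hive 6: 3272 + 707 = 3979
hive 7: 3979 + 707 = 4686
hive 8: 4686 + 707 = 5393
hive 9: 5393 + 707 = 6100
hive 10: 6100 + 707 = 6807
hive 11: 6807 + 707 = 7514
hive 12: 7514 + 707 = 8221
hive 13: 8221 + 707 = 8928
hive 14: 8928 + 707 = 9635
hive 15: 9635 + 707 = 10342
hive 16: 10342 + 707 = 11049
hive 17: 11049 + 707 = 11756
hive 18: 11756 + 707 = 12463
hive 19: 12463 + 707 = 13170
hive 20: 13170 + 707 = 13877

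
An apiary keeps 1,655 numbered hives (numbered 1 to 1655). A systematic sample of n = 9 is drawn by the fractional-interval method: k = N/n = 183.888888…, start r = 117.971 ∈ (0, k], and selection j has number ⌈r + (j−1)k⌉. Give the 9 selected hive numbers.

j=1: r + 0k = 117.971 → ⌈·⌉ = 118
j=2: r + 1k = 301.859888… → ⌈·⌉ = 302
j=3: r + 2k = 485.748777… → ⌈·⌉ = 486
j=4: r + 3k = 669.637666… → ⌈·⌉ = 670
j=5: r + 4k = 853.526555… → ⌈·⌉ = 854
j=6: r + 5k = 1037.415444… → ⌈·⌉ = 1038
j=7: r + 6k = 1221.304333… → ⌈·⌉ = 1222
j=8: r + 7k = 1405.193222… → ⌈·⌉ = 1406
j=9: r + 8k = 1589.082111… → ⌈·⌉ = 1590

118, 302, 486, 670, 854, 1038, 1222, 1406, 1590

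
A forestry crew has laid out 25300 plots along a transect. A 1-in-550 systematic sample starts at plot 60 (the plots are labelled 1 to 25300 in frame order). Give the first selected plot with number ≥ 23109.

k = 550
Steps past start: ⌈(23109 − 60)/550⌉ = ⌈23049/550⌉ = 42
Selected plot: 60 + 42×550 = 23160

23160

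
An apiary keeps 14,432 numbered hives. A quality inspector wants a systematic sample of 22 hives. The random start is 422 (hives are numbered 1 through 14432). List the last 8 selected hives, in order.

9606, 10262, 10918, 11574, 12230, 12886, 13542, 14198

k = N/n = 14432/22 = 656
15th selection = 422 + 14×656 = 9606
16th: 9606 + 656 = 10262
17th: 10262 + 656 = 10918
18th: 10918 + 656 = 11574
19th: 11574 + 656 = 12230
20th: 12230 + 656 = 12886
21st: 12886 + 656 = 13542
22nd: 13542 + 656 = 14198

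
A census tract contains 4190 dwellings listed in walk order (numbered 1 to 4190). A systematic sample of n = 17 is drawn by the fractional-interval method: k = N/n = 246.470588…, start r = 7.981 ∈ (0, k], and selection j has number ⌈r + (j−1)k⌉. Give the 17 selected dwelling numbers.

8, 255, 501, 748, 994, 1241, 1487, 1734, 1980, 2227, 2473, 2720, 2966, 3213, 3459, 3706, 3952

j=1: r + 0k = 7.981 → ⌈·⌉ = 8
j=2: r + 1k = 254.451588… → ⌈·⌉ = 255
j=3: r + 2k = 500.922176… → ⌈·⌉ = 501
j=4: r + 3k = 747.392764… → ⌈·⌉ = 748
j=5: r + 4k = 993.863352… → ⌈·⌉ = 994
j=6: r + 5k = 1240.333941… → ⌈·⌉ = 1241
j=7: r + 6k = 1486.804529… → ⌈·⌉ = 1487
j=8: r + 7k = 1733.275117… → ⌈·⌉ = 1734
j=9: r + 8k = 1979.745705… → ⌈·⌉ = 1980
j=10: r + 9k = 2226.216294… → ⌈·⌉ = 2227
j=11: r + 10k = 2472.686882… → ⌈·⌉ = 2473
j=12: r + 11k = 2719.157470… → ⌈·⌉ = 2720
j=13: r + 12k = 2965.628058… → ⌈·⌉ = 2966
j=14: r + 13k = 3212.098647… → ⌈·⌉ = 3213
j=15: r + 14k = 3458.569235… → ⌈·⌉ = 3459
j=16: r + 15k = 3705.039823… → ⌈·⌉ = 3706
j=17: r + 16k = 3951.510411… → ⌈·⌉ = 3952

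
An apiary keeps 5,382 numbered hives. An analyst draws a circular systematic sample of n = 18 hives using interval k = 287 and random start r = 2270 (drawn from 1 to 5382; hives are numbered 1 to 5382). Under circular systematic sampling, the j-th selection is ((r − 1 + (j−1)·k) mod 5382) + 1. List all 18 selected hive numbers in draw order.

Selection 1: 2270
Selection 2: 2270 + 287 = 2557
Selection 3: 2557 + 287 = 2844
Selection 4: 2844 + 287 = 3131
Selection 5: 3131 + 287 = 3418
Selection 6: 3418 + 287 = 3705
Selection 7: 3705 + 287 = 3992
Selection 8: 3992 + 287 = 4279
Selection 9: 4279 + 287 = 4566
Selection 10: 4566 + 287 = 4853
Selection 11: 4853 + 287 = 5140
Selection 12: 5140 + 287 = 5427 → 5427 − 5382 = 45
Selection 13: 45 + 287 = 332
Selection 14: 332 + 287 = 619
Selection 15: 619 + 287 = 906
Selection 16: 906 + 287 = 1193
Selection 17: 1193 + 287 = 1480
Selection 18: 1480 + 287 = 1767

2270, 2557, 2844, 3131, 3418, 3705, 3992, 4279, 4566, 4853, 5140, 45, 332, 619, 906, 1193, 1480, 1767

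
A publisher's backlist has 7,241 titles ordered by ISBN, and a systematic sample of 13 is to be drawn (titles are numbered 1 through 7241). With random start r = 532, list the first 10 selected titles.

532, 1089, 1646, 2203, 2760, 3317, 3874, 4431, 4988, 5545

k = N/n = 7241/13 = 557
title 1: 532
title 2: 532 + 557 = 1089
title 3: 1089 + 557 = 1646
title 4: 1646 + 557 = 2203
title 5: 2203 + 557 = 2760
title 6: 2760 + 557 = 3317
title 7: 3317 + 557 = 3874
title 8: 3874 + 557 = 4431
title 9: 4431 + 557 = 4988
title 10: 4988 + 557 = 5545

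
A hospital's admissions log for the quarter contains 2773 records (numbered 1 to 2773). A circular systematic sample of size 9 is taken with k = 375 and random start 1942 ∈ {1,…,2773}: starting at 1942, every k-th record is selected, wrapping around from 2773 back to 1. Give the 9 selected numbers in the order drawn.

Selection 1: 1942
Selection 2: 1942 + 375 = 2317
Selection 3: 2317 + 375 = 2692
Selection 4: 2692 + 375 = 3067 → 3067 − 2773 = 294
Selection 5: 294 + 375 = 669
Selection 6: 669 + 375 = 1044
Selection 7: 1044 + 375 = 1419
Selection 8: 1419 + 375 = 1794
Selection 9: 1794 + 375 = 2169

1942, 2317, 2692, 294, 669, 1044, 1419, 1794, 2169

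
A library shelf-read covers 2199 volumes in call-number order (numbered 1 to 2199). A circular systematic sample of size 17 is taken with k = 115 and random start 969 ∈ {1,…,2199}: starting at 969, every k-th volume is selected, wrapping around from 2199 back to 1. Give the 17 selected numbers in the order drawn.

969, 1084, 1199, 1314, 1429, 1544, 1659, 1774, 1889, 2004, 2119, 35, 150, 265, 380, 495, 610

Selection 1: 969
Selection 2: 969 + 115 = 1084
Selection 3: 1084 + 115 = 1199
Selection 4: 1199 + 115 = 1314
Selection 5: 1314 + 115 = 1429
Selection 6: 1429 + 115 = 1544
Selection 7: 1544 + 115 = 1659
Selection 8: 1659 + 115 = 1774
Selection 9: 1774 + 115 = 1889
Selection 10: 1889 + 115 = 2004
Selection 11: 2004 + 115 = 2119
Selection 12: 2119 + 115 = 2234 → 2234 − 2199 = 35
Selection 13: 35 + 115 = 150
Selection 14: 150 + 115 = 265
Selection 15: 265 + 115 = 380
Selection 16: 380 + 115 = 495
Selection 17: 495 + 115 = 610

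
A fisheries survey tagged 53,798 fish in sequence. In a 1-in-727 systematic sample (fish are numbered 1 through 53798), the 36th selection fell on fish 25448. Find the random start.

3

k = 727
r = 25448 − (36−1)×727 = 25448 − 25445 = 3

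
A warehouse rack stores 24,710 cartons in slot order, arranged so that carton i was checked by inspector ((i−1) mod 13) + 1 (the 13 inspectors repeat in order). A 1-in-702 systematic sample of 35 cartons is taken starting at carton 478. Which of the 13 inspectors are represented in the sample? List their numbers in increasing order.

10

Consecutive selections differ by k = 702, so their inspector numbers differ by 702 mod 13 = 0.
gcd(702, 13) = 13, so the sample visits 13/13 = 1 distinct residues mod 13.
Start 478 is inspector 10; the inspectors hit are 10.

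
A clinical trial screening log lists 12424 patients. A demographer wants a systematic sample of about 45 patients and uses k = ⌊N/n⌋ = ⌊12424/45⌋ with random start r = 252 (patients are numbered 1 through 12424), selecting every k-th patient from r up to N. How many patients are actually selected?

45

k = ⌊12424/45⌋ = 276
Achieved size = ⌊(12424 − 252)/276⌋ + 1 = ⌊12172/276⌋ + 1 = 44 + 1 = 45
(last selection: 252 + 44×276 = 12396 ≤ 12424; next would be 12672 > 12424)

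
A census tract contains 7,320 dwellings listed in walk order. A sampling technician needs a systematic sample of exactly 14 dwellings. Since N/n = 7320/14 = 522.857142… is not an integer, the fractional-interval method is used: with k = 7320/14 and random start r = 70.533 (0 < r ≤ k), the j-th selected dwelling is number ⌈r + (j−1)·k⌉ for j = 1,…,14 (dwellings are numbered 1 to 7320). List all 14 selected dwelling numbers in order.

71, 594, 1117, 1640, 2162, 2685, 3208, 3731, 4254, 4777, 5300, 5822, 6345, 6868

j=1: r + 0k = 70.533 → ⌈·⌉ = 71
j=2: r + 1k = 593.390142… → ⌈·⌉ = 594
j=3: r + 2k = 1116.247285… → ⌈·⌉ = 1117
j=4: r + 3k = 1639.104428… → ⌈·⌉ = 1640
j=5: r + 4k = 2161.961571… → ⌈·⌉ = 2162
j=6: r + 5k = 2684.818714… → ⌈·⌉ = 2685
j=7: r + 6k = 3207.675857… → ⌈·⌉ = 3208
j=8: r + 7k = 3730.533 → ⌈·⌉ = 3731
j=9: r + 8k = 4253.390142… → ⌈·⌉ = 4254
j=10: r + 9k = 4776.247285… → ⌈·⌉ = 4777
j=11: r + 10k = 5299.104428… → ⌈·⌉ = 5300
j=12: r + 11k = 5821.961571… → ⌈·⌉ = 5822
j=13: r + 12k = 6344.818714… → ⌈·⌉ = 6345
j=14: r + 13k = 6867.675857… → ⌈·⌉ = 6868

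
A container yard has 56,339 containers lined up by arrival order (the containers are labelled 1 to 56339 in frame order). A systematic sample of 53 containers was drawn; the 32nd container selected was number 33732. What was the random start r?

k = 56339/53 = 1063
r = 33732 − (32−1)×1063 = 33732 − 32953 = 779

779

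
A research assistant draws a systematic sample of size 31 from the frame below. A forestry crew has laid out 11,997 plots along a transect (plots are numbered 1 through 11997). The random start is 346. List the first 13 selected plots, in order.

346, 733, 1120, 1507, 1894, 2281, 2668, 3055, 3442, 3829, 4216, 4603, 4990

k = N/n = 11997/31 = 387
plot 1: 346
plot 2: 346 + 387 = 733
plot 3: 733 + 387 = 1120
plot 4: 1120 + 387 = 1507
plot 5: 1507 + 387 = 1894
plot 6: 1894 + 387 = 2281
plot 7: 2281 + 387 = 2668
plot 8: 2668 + 387 = 3055
plot 9: 3055 + 387 = 3442
plot 10: 3442 + 387 = 3829
plot 11: 3829 + 387 = 4216
plot 12: 4216 + 387 = 4603
plot 13: 4603 + 387 = 4990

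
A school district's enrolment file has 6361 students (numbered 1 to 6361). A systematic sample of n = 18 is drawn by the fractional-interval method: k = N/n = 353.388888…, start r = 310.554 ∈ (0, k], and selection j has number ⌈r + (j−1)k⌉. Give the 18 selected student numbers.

311, 664, 1018, 1371, 1725, 2078, 2431, 2785, 3138, 3492, 3845, 4198, 4552, 4905, 5258, 5612, 5965, 6319

j=1: r + 0k = 310.554 → ⌈·⌉ = 311
j=2: r + 1k = 663.942888… → ⌈·⌉ = 664
j=3: r + 2k = 1017.331777… → ⌈·⌉ = 1018
j=4: r + 3k = 1370.720666… → ⌈·⌉ = 1371
j=5: r + 4k = 1724.109555… → ⌈·⌉ = 1725
j=6: r + 5k = 2077.498444… → ⌈·⌉ = 2078
j=7: r + 6k = 2430.887333… → ⌈·⌉ = 2431
j=8: r + 7k = 2784.276222… → ⌈·⌉ = 2785
j=9: r + 8k = 3137.665111… → ⌈·⌉ = 3138
j=10: r + 9k = 3491.054 → ⌈·⌉ = 3492
j=11: r + 10k = 3844.442888… → ⌈·⌉ = 3845
j=12: r + 11k = 4197.831777… → ⌈·⌉ = 4198
j=13: r + 12k = 4551.220666… → ⌈·⌉ = 4552
j=14: r + 13k = 4904.609555… → ⌈·⌉ = 4905
j=15: r + 14k = 5257.998444… → ⌈·⌉ = 5258
j=16: r + 15k = 5611.387333… → ⌈·⌉ = 5612
j=17: r + 16k = 5964.776222… → ⌈·⌉ = 5965
j=18: r + 17k = 6318.165111… → ⌈·⌉ = 6319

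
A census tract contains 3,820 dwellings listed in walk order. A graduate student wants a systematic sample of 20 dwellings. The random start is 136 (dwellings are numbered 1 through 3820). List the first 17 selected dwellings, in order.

k = N/n = 3820/20 = 191
dwelling 1: 136
dwelling 2: 136 + 191 = 327
dwelling 3: 327 + 191 = 518
dwelling 4: 518 + 191 = 709
dwelling 5: 709 + 191 = 900
dwelling 6: 900 + 191 = 1091
dwelling 7: 1091 + 191 = 1282
dwelling 8: 1282 + 191 = 1473
dwelling 9: 1473 + 191 = 1664
dwelling 10: 1664 + 191 = 1855
dwelling 11: 1855 + 191 = 2046
dwelling 12: 2046 + 191 = 2237
dwelling 13: 2237 + 191 = 2428
dwelling 14: 2428 + 191 = 2619
dwelling 15: 2619 + 191 = 2810
dwelling 16: 2810 + 191 = 3001
dwelling 17: 3001 + 191 = 3192

136, 327, 518, 709, 900, 1091, 1282, 1473, 1664, 1855, 2046, 2237, 2428, 2619, 2810, 3001, 3192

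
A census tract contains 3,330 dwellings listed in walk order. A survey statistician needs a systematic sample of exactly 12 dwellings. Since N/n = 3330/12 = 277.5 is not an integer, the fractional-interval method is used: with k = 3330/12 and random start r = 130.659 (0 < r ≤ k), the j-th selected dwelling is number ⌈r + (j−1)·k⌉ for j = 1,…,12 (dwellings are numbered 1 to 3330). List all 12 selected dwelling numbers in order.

j=1: r + 0k = 130.659 → ⌈·⌉ = 131
j=2: r + 1k = 408.159 → ⌈·⌉ = 409
j=3: r + 2k = 685.659 → ⌈·⌉ = 686
j=4: r + 3k = 963.159 → ⌈·⌉ = 964
j=5: r + 4k = 1240.659 → ⌈·⌉ = 1241
j=6: r + 5k = 1518.159 → ⌈·⌉ = 1519
j=7: r + 6k = 1795.659 → ⌈·⌉ = 1796
j=8: r + 7k = 2073.159 → ⌈·⌉ = 2074
j=9: r + 8k = 2350.659 → ⌈·⌉ = 2351
j=10: r + 9k = 2628.159 → ⌈·⌉ = 2629
j=11: r + 10k = 2905.659 → ⌈·⌉ = 2906
j=12: r + 11k = 3183.159 → ⌈·⌉ = 3184

131, 409, 686, 964, 1241, 1519, 1796, 2074, 2351, 2629, 2906, 3184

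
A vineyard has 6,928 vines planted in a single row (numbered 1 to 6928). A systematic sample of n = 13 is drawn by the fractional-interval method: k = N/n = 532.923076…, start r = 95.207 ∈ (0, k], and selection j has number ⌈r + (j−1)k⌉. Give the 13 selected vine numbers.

96, 629, 1162, 1694, 2227, 2760, 3293, 3826, 4359, 4892, 5425, 5958, 6491

j=1: r + 0k = 95.207 → ⌈·⌉ = 96
j=2: r + 1k = 628.130076… → ⌈·⌉ = 629
j=3: r + 2k = 1161.053153… → ⌈·⌉ = 1162
j=4: r + 3k = 1693.976230… → ⌈·⌉ = 1694
j=5: r + 4k = 2226.899307… → ⌈·⌉ = 2227
j=6: r + 5k = 2759.822384… → ⌈·⌉ = 2760
j=7: r + 6k = 3292.745461… → ⌈·⌉ = 3293
j=8: r + 7k = 3825.668538… → ⌈·⌉ = 3826
j=9: r + 8k = 4358.591615… → ⌈·⌉ = 4359
j=10: r + 9k = 4891.514692… → ⌈·⌉ = 4892
j=11: r + 10k = 5424.437769… → ⌈·⌉ = 5425
j=12: r + 11k = 5957.360846… → ⌈·⌉ = 5958
j=13: r + 12k = 6490.283923… → ⌈·⌉ = 6491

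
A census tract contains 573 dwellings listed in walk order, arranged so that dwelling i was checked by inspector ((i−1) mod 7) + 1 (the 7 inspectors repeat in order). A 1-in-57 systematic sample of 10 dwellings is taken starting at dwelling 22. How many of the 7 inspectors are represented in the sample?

7

Consecutive selections differ by k = 57, so their inspector numbers differ by 57 mod 7 = 1.
gcd(57, 7) = 1, so the sample visits 7/1 = 7 distinct residues mod 7.
Start 22 is inspector 1; the inspectors hit are 1, 2, 3, 4, 5, 6, 7.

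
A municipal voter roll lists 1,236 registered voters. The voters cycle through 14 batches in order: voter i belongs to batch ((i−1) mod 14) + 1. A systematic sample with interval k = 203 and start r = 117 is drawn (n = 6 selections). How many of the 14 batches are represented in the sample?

Consecutive selections differ by k = 203, so their batch numbers differ by 203 mod 14 = 7.
gcd(203, 14) = 7, so the sample visits 14/7 = 2 distinct residues mod 14.
Start 117 is batch 5; the batches hit are 5, 12.

2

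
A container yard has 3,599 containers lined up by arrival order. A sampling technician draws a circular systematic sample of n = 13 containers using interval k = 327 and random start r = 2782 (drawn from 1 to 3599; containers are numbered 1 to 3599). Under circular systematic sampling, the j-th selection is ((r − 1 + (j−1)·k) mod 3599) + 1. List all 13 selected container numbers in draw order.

Selection 1: 2782
Selection 2: 2782 + 327 = 3109
Selection 3: 3109 + 327 = 3436
Selection 4: 3436 + 327 = 3763 → 3763 − 3599 = 164
Selection 5: 164 + 327 = 491
Selection 6: 491 + 327 = 818
Selection 7: 818 + 327 = 1145
Selection 8: 1145 + 327 = 1472
Selection 9: 1472 + 327 = 1799
Selection 10: 1799 + 327 = 2126
Selection 11: 2126 + 327 = 2453
Selection 12: 2453 + 327 = 2780
Selection 13: 2780 + 327 = 3107

2782, 3109, 3436, 164, 491, 818, 1145, 1472, 1799, 2126, 2453, 2780, 3107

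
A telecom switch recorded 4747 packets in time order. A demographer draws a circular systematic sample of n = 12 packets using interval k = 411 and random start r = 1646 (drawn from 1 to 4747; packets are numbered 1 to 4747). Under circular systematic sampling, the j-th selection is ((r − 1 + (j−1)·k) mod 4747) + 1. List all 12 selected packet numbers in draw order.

Selection 1: 1646
Selection 2: 1646 + 411 = 2057
Selection 3: 2057 + 411 = 2468
Selection 4: 2468 + 411 = 2879
Selection 5: 2879 + 411 = 3290
Selection 6: 3290 + 411 = 3701
Selection 7: 3701 + 411 = 4112
Selection 8: 4112 + 411 = 4523
Selection 9: 4523 + 411 = 4934 → 4934 − 4747 = 187
Selection 10: 187 + 411 = 598
Selection 11: 598 + 411 = 1009
Selection 12: 1009 + 411 = 1420

1646, 2057, 2468, 2879, 3290, 3701, 4112, 4523, 187, 598, 1009, 1420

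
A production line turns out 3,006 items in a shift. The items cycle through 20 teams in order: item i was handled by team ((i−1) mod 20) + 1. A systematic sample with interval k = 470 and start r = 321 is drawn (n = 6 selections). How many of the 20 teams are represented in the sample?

2

Consecutive selections differ by k = 470, so their team numbers differ by 470 mod 20 = 10.
gcd(470, 20) = 10, so the sample visits 20/10 = 2 distinct residues mod 20.
Start 321 is team 1; the teams hit are 1, 11.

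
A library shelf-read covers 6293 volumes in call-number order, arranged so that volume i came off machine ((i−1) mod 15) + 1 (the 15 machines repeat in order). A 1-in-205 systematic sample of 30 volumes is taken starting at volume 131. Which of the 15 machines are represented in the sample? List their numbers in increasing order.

Consecutive selections differ by k = 205, so their machine numbers differ by 205 mod 15 = 10.
gcd(205, 15) = 5, so the sample visits 15/5 = 3 distinct residues mod 15.
Start 131 is machine 11; the machines hit are 1, 6, 11.

1, 6, 11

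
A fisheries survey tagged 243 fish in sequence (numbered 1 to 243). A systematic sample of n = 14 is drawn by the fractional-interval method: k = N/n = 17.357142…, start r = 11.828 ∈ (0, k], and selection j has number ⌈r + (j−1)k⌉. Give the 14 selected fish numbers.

j=1: r + 0k = 11.828 → ⌈·⌉ = 12
j=2: r + 1k = 29.185142… → ⌈·⌉ = 30
j=3: r + 2k = 46.542285… → ⌈·⌉ = 47
j=4: r + 3k = 63.899428… → ⌈·⌉ = 64
j=5: r + 4k = 81.256571… → ⌈·⌉ = 82
j=6: r + 5k = 98.613714… → ⌈·⌉ = 99
j=7: r + 6k = 115.970857… → ⌈·⌉ = 116
j=8: r + 7k = 133.328 → ⌈·⌉ = 134
j=9: r + 8k = 150.685142… → ⌈·⌉ = 151
j=10: r + 9k = 168.042285… → ⌈·⌉ = 169
j=11: r + 10k = 185.399428… → ⌈·⌉ = 186
j=12: r + 11k = 202.756571… → ⌈·⌉ = 203
j=13: r + 12k = 220.113714… → ⌈·⌉ = 221
j=14: r + 13k = 237.470857… → ⌈·⌉ = 238

12, 30, 47, 64, 82, 99, 116, 134, 151, 169, 186, 203, 221, 238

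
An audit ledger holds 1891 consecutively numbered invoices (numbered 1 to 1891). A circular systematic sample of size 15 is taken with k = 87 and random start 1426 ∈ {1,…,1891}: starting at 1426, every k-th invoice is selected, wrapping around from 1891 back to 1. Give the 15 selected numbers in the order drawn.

Selection 1: 1426
Selection 2: 1426 + 87 = 1513
Selection 3: 1513 + 87 = 1600
Selection 4: 1600 + 87 = 1687
Selection 5: 1687 + 87 = 1774
Selection 6: 1774 + 87 = 1861
Selection 7: 1861 + 87 = 1948 → 1948 − 1891 = 57
Selection 8: 57 + 87 = 144
Selection 9: 144 + 87 = 231
Selection 10: 231 + 87 = 318
Selection 11: 318 + 87 = 405
Selection 12: 405 + 87 = 492
Selection 13: 492 + 87 = 579
Selection 14: 579 + 87 = 666
Selection 15: 666 + 87 = 753

1426, 1513, 1600, 1687, 1774, 1861, 57, 144, 231, 318, 405, 492, 579, 666, 753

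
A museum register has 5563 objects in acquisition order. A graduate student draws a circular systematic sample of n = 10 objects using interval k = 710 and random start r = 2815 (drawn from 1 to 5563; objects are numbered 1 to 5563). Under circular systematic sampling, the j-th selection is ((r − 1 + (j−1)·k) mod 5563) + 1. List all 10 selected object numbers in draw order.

2815, 3525, 4235, 4945, 92, 802, 1512, 2222, 2932, 3642

Selection 1: 2815
Selection 2: 2815 + 710 = 3525
Selection 3: 3525 + 710 = 4235
Selection 4: 4235 + 710 = 4945
Selection 5: 4945 + 710 = 5655 → 5655 − 5563 = 92
Selection 6: 92 + 710 = 802
Selection 7: 802 + 710 = 1512
Selection 8: 1512 + 710 = 2222
Selection 9: 2222 + 710 = 2932
Selection 10: 2932 + 710 = 3642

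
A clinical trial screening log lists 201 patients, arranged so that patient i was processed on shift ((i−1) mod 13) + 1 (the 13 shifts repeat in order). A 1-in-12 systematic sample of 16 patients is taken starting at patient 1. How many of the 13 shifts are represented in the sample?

13

Consecutive selections differ by k = 12, so their shift numbers differ by 12 mod 13 = 12.
gcd(12, 13) = 1, so the sample visits 13/1 = 13 distinct residues mod 13.
Start 1 is shift 1; the shifts hit are 1, 2, 3, 4, 5, 6, 7, 8, 9, 10, 11, 12, 13.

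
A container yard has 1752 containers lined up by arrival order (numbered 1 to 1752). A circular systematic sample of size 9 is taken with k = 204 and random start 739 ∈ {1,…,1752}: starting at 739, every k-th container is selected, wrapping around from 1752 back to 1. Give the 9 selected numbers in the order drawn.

Selection 1: 739
Selection 2: 739 + 204 = 943
Selection 3: 943 + 204 = 1147
Selection 4: 1147 + 204 = 1351
Selection 5: 1351 + 204 = 1555
Selection 6: 1555 + 204 = 1759 → 1759 − 1752 = 7
Selection 7: 7 + 204 = 211
Selection 8: 211 + 204 = 415
Selection 9: 415 + 204 = 619

739, 943, 1147, 1351, 1555, 7, 211, 415, 619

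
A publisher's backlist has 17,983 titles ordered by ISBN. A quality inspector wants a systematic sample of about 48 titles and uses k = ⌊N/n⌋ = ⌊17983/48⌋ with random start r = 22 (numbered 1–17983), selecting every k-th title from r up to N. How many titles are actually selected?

k = ⌊17983/48⌋ = 374
Achieved size = ⌊(17983 − 22)/374⌋ + 1 = ⌊17961/374⌋ + 1 = 48 + 1 = 49
(last selection: 22 + 48×374 = 17974 ≤ 17983; next would be 18348 > 17983)

49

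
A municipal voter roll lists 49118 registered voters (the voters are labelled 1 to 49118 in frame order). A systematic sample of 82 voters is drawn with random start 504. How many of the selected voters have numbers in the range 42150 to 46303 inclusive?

7

k = 49118/82 = 599
First selection ≥ 42150: 504 + ⌈(42150−504)/599⌉·599 = 504 + 70×599 = 42434
Last selection ≤ 46303: 504 + ⌊(46303−504)/599⌋·599 = 504 + 76×599 = 46028
Count = 76 − 70 + 1 = 7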